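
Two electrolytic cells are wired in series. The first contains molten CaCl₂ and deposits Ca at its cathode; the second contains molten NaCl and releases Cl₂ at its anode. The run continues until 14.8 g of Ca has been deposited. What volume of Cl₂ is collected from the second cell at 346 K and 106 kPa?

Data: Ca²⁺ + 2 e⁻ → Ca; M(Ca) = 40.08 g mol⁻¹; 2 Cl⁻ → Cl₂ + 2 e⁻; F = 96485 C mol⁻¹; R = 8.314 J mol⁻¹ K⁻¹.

10.0 L

n(Ca) = 14.8 / 40.08 = 0.3693 mol, so n(e⁻) = 2 × 0.3693 = 0.7385 mol.
The cells are in series, so the same 0.7385 mol of electrons passes through the second cell.
2 Cl⁻ → Cl₂ + 2 e⁻ — 2 mol e⁻ per mol Cl₂, so n(Cl₂) = 0.7385/2 = 0.3693 mol.
V = nRT/P = (0.3693 × 8.314 × 346) / (106 × 10³) = 0.0100 m³ = 10.0 L.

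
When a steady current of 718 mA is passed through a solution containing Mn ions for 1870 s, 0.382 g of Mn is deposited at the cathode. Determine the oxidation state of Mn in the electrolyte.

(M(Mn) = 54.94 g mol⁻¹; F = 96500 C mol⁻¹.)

+2

Q = I·t = 0.7180 A × 1870.0 s = 1343 C, so n(e⁻) = 1343/96500 = 0.01391 mol.
n(Mn) deposited = 0.382 / 54.94 = 0.006953 mol.
Electrons per atom = n(e⁻)/n(Mn) = 0.01391 / 0.006953 = 2.00 ≈ 2, so the ion is Mn²⁺.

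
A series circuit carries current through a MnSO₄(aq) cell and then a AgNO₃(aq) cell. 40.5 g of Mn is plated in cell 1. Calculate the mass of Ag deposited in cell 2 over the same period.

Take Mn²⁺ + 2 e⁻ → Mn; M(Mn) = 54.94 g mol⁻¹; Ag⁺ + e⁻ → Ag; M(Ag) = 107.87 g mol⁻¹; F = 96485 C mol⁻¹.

159 g

n(Mn) = 40.5 / 54.94 = 0.7372 mol.
Since Mn²⁺ + 2 e⁻ → Mn, n(e⁻) passed = 2 × 0.7372 = 1.474 mol.
Cells in series carry the same charge, so the same 1.474 mol of electrons passes through cell 2.
Ag⁺ + e⁻ → Ag, so n(Ag) = 1.474 / 1 = 1.474 mol.
m(Ag) = 1.474 × 107.87 = 159 g.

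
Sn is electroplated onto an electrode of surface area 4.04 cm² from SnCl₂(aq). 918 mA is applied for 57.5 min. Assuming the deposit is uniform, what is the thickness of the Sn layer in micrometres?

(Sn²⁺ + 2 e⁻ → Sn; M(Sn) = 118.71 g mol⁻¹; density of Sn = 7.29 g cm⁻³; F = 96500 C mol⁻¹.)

661 μm

Q = I·t = 0.9180 × 3450.0 = 3167 C; n(e⁻) = 0.03282 mol.
n(Sn) = n(e⁻)/2 = 0.01641 mol, so m = 0.01641 × 118.71 = 1.948 g.
Volume = m/ρ = 1.948 / 7.29 = 0.2672 cm³.
Thickness = V/A = 0.2672 / 4.04 = 0.0661 cm = 661 μm.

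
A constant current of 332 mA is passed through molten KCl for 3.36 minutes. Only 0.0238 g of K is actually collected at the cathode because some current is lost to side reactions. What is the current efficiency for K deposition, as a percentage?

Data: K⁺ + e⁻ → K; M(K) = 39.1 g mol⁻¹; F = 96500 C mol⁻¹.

Q = I·t = 0.3320 × 201.60 = 66.93 C; n(e⁻) = 66.93/96500 = 0.0006936 mol.
Theoretical n(K) = n(e⁻)/1 = 0.0006936 mol, i.e. m_theo = 0.0006936 × 39.1 = 0.02712 g.
Efficiency = m_actual / m_theo = 0.0238 / 0.02712 = 87.8 %.

87.8 %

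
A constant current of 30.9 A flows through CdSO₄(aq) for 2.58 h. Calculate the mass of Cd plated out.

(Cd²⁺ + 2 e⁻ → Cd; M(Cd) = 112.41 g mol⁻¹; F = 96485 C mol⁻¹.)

167 g

Q = I·t = 30.90 A × 9288.0 s = 287000 C.
n(e⁻) = Q/F = 287000 / 96485 = 2.975 mol.
Cd²⁺ + 2 e⁻ → Cd, so n(Cd) = n(e⁻)/2 = 1.487 mol.
m = n·M = 1.487 × 112.41 = 167 g.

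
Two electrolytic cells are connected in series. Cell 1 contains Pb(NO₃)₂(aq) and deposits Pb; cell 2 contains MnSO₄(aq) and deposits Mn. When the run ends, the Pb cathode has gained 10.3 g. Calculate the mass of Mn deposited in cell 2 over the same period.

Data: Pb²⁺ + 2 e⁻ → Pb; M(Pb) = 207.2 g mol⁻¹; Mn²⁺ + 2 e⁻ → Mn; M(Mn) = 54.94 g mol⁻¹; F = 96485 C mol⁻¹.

n(Pb) = 10.3 / 207.2 = 0.04971 mol.
Since Pb²⁺ + 2 e⁻ → Pb, n(e⁻) passed = 2 × 0.04971 = 0.09942 mol.
Cells in series carry the same charge, so the same 0.09942 mol of electrons passes through cell 2.
Mn²⁺ + 2 e⁻ → Mn, so n(Mn) = 0.09942 / 2 = 0.04971 mol.
m(Mn) = 0.04971 × 54.94 = 2.73 g.

2.73 g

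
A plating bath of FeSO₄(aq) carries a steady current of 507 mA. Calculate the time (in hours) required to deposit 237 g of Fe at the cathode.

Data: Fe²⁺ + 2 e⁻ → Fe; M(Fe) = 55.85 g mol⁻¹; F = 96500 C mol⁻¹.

n(Fe) = m/M = 237 / 55.85 = 4.244 mol.
Each Fe atom requires 2 electrons, so n(e⁻) = 2 × 4.244 = 8.487 mol.
Q = n(e⁻)·F = 8.487 × 96500 = 819000 C.
t = Q/I = 819000 / 0.5070 A = 1615000 s = 449 h.

449 h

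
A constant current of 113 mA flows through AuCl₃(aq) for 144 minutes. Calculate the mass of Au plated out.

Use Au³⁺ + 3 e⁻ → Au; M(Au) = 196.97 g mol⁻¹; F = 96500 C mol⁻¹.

Q = I·t = 0.1130 A × 8640.0 s = 976.3 C.
n(e⁻) = Q/F = 976.3 / 96500 = 0.01012 mol.
Au³⁺ + 3 e⁻ → Au, so n(Au) = n(e⁻)/3 = 0.003372 mol.
m = n·M = 0.003372 × 196.97 = 0.664 g.

0.664 g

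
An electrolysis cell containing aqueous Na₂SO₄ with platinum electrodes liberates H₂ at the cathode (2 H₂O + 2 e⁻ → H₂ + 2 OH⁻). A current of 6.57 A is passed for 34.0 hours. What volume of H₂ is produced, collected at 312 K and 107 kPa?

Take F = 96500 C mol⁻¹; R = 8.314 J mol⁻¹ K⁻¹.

Q = I·t = 6.570 A × 122400 s = 804200 C.
n(e⁻) = Q/F = 804200 / 96500 = 8.333 mol.
2 electrons are transferred per H₂ molecule, so n(H₂) = 8.333 / 2 = 4.167 mol.
V = nRT/P = (4.167 × 8.314 × 312) / (107 × 10³ Pa) = 0.101 m³ = 101 L.

101 L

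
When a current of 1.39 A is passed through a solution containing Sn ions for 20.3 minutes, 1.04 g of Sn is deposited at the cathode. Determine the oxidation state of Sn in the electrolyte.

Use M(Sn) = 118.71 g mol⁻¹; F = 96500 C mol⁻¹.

+2

Q = I·t = 1.390 A × 1218.0 s = 1693 C, so n(e⁻) = 1693/96500 = 0.01754 mol.
n(Sn) deposited = 1.04 / 118.71 = 0.008761 mol.
Electrons per atom = n(e⁻)/n(Sn) = 0.01754 / 0.008761 = 2.00 ≈ 2, so the ion is Sn²⁺.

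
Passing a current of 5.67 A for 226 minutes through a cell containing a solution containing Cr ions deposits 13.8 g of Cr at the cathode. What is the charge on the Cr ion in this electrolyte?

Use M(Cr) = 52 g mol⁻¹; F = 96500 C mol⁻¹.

+3

Q = I·t = 5.670 A × 13560 s = 76890 C, so n(e⁻) = 76890/96500 = 0.7967 mol.
n(Cr) deposited = 13.8 / 52 = 0.2654 mol.
Electrons per atom = n(e⁻)/n(Cr) = 0.7967 / 0.2654 = 3.00 ≈ 3, so the ion is Cr³⁺.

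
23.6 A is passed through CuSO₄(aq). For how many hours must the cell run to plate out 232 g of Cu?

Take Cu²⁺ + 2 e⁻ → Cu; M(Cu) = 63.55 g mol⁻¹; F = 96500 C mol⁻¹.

n(Cu) = m/M = 232 / 63.55 = 3.651 mol.
Each Cu atom requires 2 electrons, so n(e⁻) = 2 × 3.651 = 7.301 mol.
Q = n(e⁻)·F = 7.301 × 96500 = 704600 C.
t = Q/I = 704600 / 23.60 A = 29860 s = 8.29 h.

8.29 h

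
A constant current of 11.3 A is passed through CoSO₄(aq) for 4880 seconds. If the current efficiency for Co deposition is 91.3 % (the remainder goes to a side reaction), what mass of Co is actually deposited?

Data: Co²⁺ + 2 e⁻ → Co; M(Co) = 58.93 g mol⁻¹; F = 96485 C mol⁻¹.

Q = I·t = 11.30 × 4880.0 = 55140 C.
n(e⁻) = 55140/96485 = 0.5715 mol; theoretically n(Co) = 0.5715/2 = 0.2858 mol, m_theo = 16.84 g.
At 91.3 % efficiency, m_actual = 0.913 × 16.84 = 15.4 g.

15.4 g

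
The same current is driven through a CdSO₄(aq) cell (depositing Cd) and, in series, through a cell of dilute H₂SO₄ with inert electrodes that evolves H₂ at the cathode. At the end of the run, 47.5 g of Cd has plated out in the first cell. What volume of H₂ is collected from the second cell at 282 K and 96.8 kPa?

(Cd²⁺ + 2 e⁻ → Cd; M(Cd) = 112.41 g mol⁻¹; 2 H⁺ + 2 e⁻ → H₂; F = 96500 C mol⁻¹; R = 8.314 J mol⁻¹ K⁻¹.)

n(Cd) = 47.5 / 112.41 = 0.4226 mol, so n(e⁻) = 2 × 0.4226 = 0.8451 mol.
The cells are in series, so the same 0.8451 mol of electrons passes through the second cell.
2 H⁺ + 2 e⁻ → H₂ — 2 mol e⁻ per mol H₂, so n(H₂) = 0.8451/2 = 0.4226 mol.
V = nRT/P = (0.4226 × 8.314 × 282) / (96.8 × 10³) = 0.0102 m³ = 10.2 L.

10.2 L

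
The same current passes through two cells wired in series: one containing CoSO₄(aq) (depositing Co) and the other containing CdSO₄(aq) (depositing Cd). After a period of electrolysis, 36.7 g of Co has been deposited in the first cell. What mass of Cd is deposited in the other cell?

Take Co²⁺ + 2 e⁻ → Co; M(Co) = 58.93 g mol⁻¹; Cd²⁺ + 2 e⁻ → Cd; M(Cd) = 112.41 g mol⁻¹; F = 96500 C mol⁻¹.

70.0 g

n(Co) = 36.7 / 58.93 = 0.6228 mol.
Since Co²⁺ + 2 e⁻ → Co, n(e⁻) passed = 2 × 0.6228 = 1.246 mol.
Cells in series carry the same charge, so the same 1.246 mol of electrons passes through cell 2.
Cd²⁺ + 2 e⁻ → Cd, so n(Cd) = 1.246 / 2 = 0.6228 mol.
m(Cd) = 0.6228 × 112.41 = 70.0 g.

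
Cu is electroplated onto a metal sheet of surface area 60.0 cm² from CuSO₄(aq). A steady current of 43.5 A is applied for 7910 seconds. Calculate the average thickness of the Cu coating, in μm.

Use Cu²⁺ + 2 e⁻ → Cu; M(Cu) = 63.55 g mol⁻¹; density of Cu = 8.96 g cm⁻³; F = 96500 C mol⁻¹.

Q = I·t = 43.50 × 7910.0 = 344100 C; n(e⁻) = 3.566 mol.
n(Cu) = n(e⁻)/2 = 1.783 mol, so m = 1.783 × 63.55 = 113.3 g.
Volume = m/ρ = 113.3 / 8.96 = 12.64 cm³.
Thickness = V/A = 12.64 / 60.0 = 0.211 cm = 2110 μm.

2110 μm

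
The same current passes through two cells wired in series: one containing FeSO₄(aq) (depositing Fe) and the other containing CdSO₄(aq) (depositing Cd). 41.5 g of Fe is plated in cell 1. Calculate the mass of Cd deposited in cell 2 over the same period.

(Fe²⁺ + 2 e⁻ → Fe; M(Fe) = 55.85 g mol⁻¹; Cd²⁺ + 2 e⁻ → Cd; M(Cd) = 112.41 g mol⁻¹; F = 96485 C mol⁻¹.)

83.5 g

n(Fe) = 41.5 / 55.85 = 0.7431 mol.
Since Fe²⁺ + 2 e⁻ → Fe, n(e⁻) passed = 2 × 0.7431 = 1.486 mol.
Cells in series carry the same charge, so the same 1.486 mol of electrons passes through cell 2.
Cd²⁺ + 2 e⁻ → Cd, so n(Cd) = 1.486 / 2 = 0.7431 mol.
m(Cd) = 0.7431 × 112.41 = 83.5 g.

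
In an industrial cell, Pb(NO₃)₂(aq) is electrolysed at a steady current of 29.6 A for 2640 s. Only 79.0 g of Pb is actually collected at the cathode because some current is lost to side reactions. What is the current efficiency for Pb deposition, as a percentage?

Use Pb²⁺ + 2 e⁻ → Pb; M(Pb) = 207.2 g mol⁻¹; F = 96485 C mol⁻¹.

Q = I·t = 29.60 × 2640.0 = 78140 C; n(e⁻) = 78140/96485 = 0.8099 mol.
Theoretical n(Pb) = n(e⁻)/2 = 0.4050 mol, i.e. m_theo = 0.4050 × 207.2 = 83.91 g.
Efficiency = m_actual / m_theo = 79.0 / 83.91 = 94.2 %.

94.2 %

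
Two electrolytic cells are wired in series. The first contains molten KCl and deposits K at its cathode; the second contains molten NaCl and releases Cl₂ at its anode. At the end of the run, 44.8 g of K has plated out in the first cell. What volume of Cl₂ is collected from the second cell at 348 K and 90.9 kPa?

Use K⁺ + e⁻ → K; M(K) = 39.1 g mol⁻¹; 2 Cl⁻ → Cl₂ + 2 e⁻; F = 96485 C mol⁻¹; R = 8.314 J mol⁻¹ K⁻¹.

n(K) = 44.8 / 39.1 = 1.146 mol, so n(e⁻) = 1 × 1.146 = 1.146 mol.
The cells are in series, so the same 1.146 mol of electrons passes through the second cell.
2 Cl⁻ → Cl₂ + 2 e⁻ — 2 mol e⁻ per mol Cl₂, so n(Cl₂) = 1.146/2 = 0.5729 mol.
V = nRT/P = (0.5729 × 8.314 × 348) / (90.9 × 10³) = 0.0182 m³ = 18.2 L.

18.2 L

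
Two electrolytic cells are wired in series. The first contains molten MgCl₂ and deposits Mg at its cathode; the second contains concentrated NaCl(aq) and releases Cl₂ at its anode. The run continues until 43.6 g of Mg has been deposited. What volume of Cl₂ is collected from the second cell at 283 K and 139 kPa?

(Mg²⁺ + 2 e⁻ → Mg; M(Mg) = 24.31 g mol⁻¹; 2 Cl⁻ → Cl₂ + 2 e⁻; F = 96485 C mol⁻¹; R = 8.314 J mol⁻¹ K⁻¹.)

n(Mg) = 43.6 / 24.31 = 1.794 mol, so n(e⁻) = 2 × 1.794 = 3.587 mol.
The cells are in series, so the same 3.587 mol of electrons passes through the second cell.
2 Cl⁻ → Cl₂ + 2 e⁻ — 2 mol e⁻ per mol Cl₂, so n(Cl₂) = 3.587/2 = 1.794 mol.
V = nRT/P = (1.794 × 8.314 × 283) / (139 × 10³) = 0.0304 m³ = 30.4 L.

30.4 L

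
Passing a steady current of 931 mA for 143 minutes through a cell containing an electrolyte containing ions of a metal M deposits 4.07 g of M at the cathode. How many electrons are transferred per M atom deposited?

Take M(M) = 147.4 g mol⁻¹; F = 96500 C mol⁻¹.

Q = I·t = 0.9310 A × 8580.0 s = 7988 C, so n(e⁻) = 7988/96500 = 0.08278 mol.
n(M) deposited = 4.07 / 147.4 = 0.02761 mol.
Electrons per atom = n(e⁻)/n(M) = 0.08278 / 0.02761 = 3.00 ≈ 3, so the ion is M³⁺.

3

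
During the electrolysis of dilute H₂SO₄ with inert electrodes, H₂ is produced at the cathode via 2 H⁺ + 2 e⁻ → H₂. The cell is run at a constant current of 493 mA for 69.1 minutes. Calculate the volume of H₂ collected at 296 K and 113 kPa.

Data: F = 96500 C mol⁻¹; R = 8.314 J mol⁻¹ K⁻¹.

Q = I·t = 0.4930 A × 4146.0 s = 2044 C.
n(e⁻) = Q/F = 2044 / 96500 = 0.02118 mol.
2 electrons are transferred per H₂ molecule, so n(H₂) = 0.02118 / 2 = 0.01059 mol.
V = nRT/P = (0.01059 × 8.314 × 296) / (113 × 10³ Pa) = 2.31 × 10⁻⁴ m³ = 0.231 L.

0.231 L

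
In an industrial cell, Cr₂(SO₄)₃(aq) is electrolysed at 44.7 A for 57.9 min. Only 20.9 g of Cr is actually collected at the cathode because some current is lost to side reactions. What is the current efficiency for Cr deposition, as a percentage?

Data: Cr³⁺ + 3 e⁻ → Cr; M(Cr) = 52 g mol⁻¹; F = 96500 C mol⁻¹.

74.9 %

Q = I·t = 44.70 × 3474.0 = 155300 C; n(e⁻) = 155300/96500 = 1.609 mol.
Theoretical n(Cr) = n(e⁻)/3 = 0.5364 mol, i.e. m_theo = 0.5364 × 52 = 27.89 g.
Efficiency = m_actual / m_theo = 20.9 / 27.89 = 74.9 %.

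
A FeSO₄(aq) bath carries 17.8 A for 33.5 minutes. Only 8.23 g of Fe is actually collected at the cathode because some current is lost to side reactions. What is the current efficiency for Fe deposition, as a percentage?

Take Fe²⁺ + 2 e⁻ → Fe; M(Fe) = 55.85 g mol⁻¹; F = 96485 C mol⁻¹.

Q = I·t = 17.80 × 2010.0 = 35780 C; n(e⁻) = 35780/96485 = 0.3708 mol.
Theoretical n(Fe) = n(e⁻)/2 = 0.1854 mol, i.e. m_theo = 0.1854 × 55.85 = 10.35 g.
Efficiency = m_actual / m_theo = 8.23 / 10.35 = 79.5 %.

79.5 %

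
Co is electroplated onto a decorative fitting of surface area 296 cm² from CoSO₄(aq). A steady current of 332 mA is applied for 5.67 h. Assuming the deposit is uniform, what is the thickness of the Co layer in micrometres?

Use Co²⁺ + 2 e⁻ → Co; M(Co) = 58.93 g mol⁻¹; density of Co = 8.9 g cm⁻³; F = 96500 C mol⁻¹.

7.85 μm

Q = I·t = 0.3320 × 20412 = 6777 C; n(e⁻) = 0.07023 mol.
n(Co) = n(e⁻)/2 = 0.03511 mol, so m = 0.03511 × 58.93 = 2.069 g.
Volume = m/ρ = 2.069 / 8.9 = 0.2325 cm³.
Thickness = V/A = 0.2325 / 296 = 7.85 × 10⁻⁴ cm = 7.85 μm.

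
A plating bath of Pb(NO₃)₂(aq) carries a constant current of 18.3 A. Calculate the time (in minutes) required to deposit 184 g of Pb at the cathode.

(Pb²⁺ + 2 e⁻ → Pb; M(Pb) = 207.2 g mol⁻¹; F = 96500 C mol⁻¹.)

156 min

n(Pb) = m/M = 184 / 207.2 = 0.8880 mol.
Each Pb atom requires 2 electrons, so n(e⁻) = 2 × 0.8880 = 1.776 mol.
Q = n(e⁻)·F = 1.776 × 96500 = 171400 C.
t = Q/I = 171400 / 18.30 A = 9366 s = 156 min.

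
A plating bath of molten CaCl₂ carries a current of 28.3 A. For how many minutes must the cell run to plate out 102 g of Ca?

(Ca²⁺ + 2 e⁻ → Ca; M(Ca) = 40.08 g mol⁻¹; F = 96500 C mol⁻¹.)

289 min

n(Ca) = m/M = 102 / 40.08 = 2.545 mol.
Each Ca atom requires 2 electrons, so n(e⁻) = 2 × 2.545 = 5.090 mol.
Q = n(e⁻)·F = 5.090 × 96500 = 491200 C.
t = Q/I = 491200 / 28.30 A = 17360 s = 289 min.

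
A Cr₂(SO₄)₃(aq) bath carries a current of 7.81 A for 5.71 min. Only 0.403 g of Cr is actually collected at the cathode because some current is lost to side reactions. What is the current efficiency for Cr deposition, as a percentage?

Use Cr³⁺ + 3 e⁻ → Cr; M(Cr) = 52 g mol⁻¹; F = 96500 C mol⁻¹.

Q = I·t = 7.810 × 342.60 = 2676 C; n(e⁻) = 2676/96500 = 0.02773 mol.
Theoretical n(Cr) = n(e⁻)/3 = 0.009243 mol, i.e. m_theo = 0.009243 × 52 = 0.4806 g.
Efficiency = m_actual / m_theo = 0.403 / 0.4806 = 83.9 %.

83.9 %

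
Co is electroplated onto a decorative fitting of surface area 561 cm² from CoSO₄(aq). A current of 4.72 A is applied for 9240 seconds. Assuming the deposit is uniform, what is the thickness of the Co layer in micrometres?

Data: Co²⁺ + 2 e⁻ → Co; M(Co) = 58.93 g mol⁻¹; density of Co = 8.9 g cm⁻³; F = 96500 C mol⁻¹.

Q = I·t = 4.720 × 9240.0 = 43610 C; n(e⁻) = 0.4519 mol.
n(Co) = n(e⁻)/2 = 0.2260 mol, so m = 0.2260 × 58.93 = 13.32 g.
Volume = m/ρ = 13.32 / 8.9 = 1.496 cm³.
Thickness = V/A = 1.496 / 561 = 0.00267 cm = 26.7 μm.

26.7 μm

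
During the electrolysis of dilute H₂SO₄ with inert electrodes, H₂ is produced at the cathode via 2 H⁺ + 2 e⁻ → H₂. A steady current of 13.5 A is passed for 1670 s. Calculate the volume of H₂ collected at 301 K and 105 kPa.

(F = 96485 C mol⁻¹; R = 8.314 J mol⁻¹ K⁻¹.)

Q = I·t = 13.50 A × 1670.0 s = 22540 C.
n(e⁻) = Q/F = 22540 / 96485 = 0.2337 mol.
2 electrons are transferred per H₂ molecule, so n(H₂) = 0.2337 / 2 = 0.1168 mol.
V = nRT/P = (0.1168 × 8.314 × 301) / (105 × 10³ Pa) = 0.00278 m³ = 2.78 L.

2.78 L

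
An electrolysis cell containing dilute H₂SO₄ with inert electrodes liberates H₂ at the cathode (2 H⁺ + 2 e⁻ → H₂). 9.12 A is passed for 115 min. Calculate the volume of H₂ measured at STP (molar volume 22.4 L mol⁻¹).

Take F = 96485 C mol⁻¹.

7.30 L

Q = I·t = 9.120 A × 6900.0 s = 62930 C.
n(e⁻) = Q/F = 62930 / 96485 = 0.6522 mol.
2 electrons are transferred per H₂ molecule, so n(H₂) = 0.6522 / 2 = 0.3261 mol.
V = n × V_m = 0.3261 × 22.4 = 7.30 L.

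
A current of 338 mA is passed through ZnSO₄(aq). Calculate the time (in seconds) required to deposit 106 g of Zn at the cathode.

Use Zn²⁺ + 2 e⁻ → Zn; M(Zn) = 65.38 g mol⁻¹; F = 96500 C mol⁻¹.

9.26 × 10⁵ s

n(Zn) = m/M = 106 / 65.38 = 1.621 mol.
Each Zn atom requires 2 electrons, so n(e⁻) = 2 × 1.621 = 3.243 mol.
Q = n(e⁻)·F = 3.243 × 96500 = 312900 C.
t = Q/I = 312900 / 0.3380 A = 925800 s.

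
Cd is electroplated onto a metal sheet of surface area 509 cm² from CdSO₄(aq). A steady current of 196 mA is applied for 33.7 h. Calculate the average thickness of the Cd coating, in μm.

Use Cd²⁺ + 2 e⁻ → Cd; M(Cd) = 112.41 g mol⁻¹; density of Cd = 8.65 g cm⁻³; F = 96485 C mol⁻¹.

31.5 μm

Q = I·t = 0.1960 × 121320 = 23780 C; n(e⁻) = 0.2464 mol.
n(Cd) = n(e⁻)/2 = 0.1232 mol, so m = 0.1232 × 112.41 = 13.85 g.
Volume = m/ρ = 13.85 / 8.65 = 1.601 cm³.
Thickness = V/A = 1.601 / 509 = 0.00315 cm = 31.5 μm.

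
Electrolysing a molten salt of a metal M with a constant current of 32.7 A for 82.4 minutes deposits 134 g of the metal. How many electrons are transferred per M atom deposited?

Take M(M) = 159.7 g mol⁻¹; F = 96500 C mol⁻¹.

2

Q = I·t = 32.70 A × 4944.0 s = 161700 C, so n(e⁻) = 161700/96500 = 1.675 mol.
n(M) deposited = 134 / 159.7 = 0.8391 mol.
Electrons per atom = n(e⁻)/n(M) = 1.675 / 0.8391 = 2.00 ≈ 2, so the ion is M²⁺.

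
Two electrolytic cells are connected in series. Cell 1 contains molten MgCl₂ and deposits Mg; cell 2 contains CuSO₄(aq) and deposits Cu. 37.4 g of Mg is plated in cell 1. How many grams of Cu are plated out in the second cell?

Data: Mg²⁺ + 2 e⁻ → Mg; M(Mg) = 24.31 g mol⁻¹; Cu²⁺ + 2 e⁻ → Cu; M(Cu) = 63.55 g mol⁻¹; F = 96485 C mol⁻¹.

n(Mg) = 37.4 / 24.31 = 1.538 mol.
Since Mg²⁺ + 2 e⁻ → Mg, n(e⁻) passed = 2 × 1.538 = 3.077 mol.
Cells in series carry the same charge, so the same 3.077 mol of electrons passes through cell 2.
Cu²⁺ + 2 e⁻ → Cu, so n(Cu) = 3.077 / 2 = 1.538 mol.
m(Cu) = 1.538 × 63.55 = 97.8 g.

97.8 g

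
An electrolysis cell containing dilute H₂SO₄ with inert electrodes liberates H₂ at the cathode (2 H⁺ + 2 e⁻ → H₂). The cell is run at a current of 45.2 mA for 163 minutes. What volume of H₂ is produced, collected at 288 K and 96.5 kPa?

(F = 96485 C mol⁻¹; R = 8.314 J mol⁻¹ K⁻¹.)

0.0568 L

Q = I·t = 0.04520 A × 9780.0 s = 442.1 C.
n(e⁻) = Q/F = 442.1 / 96485 = 0.004582 mol.
2 electrons are transferred per H₂ molecule, so n(H₂) = 0.004582 / 2 = 0.002291 mol.
V = nRT/P = (0.002291 × 8.314 × 288) / (96.5 × 10³ Pa) = 5.68 × 10⁻⁵ m³ = 0.0568 L.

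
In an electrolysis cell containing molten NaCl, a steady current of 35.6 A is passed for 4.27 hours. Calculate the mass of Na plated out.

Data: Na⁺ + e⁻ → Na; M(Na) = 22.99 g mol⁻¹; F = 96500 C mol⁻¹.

130 g

Q = I·t = 35.60 A × 15372 s = 547200 C.
n(e⁻) = Q/F = 547200 / 96500 = 5.671 mol.
Na⁺ + e⁻ → Na, so n(Na) = n(e⁻)/1 = 5.671 mol.
m = n·M = 5.671 × 22.99 = 130 g.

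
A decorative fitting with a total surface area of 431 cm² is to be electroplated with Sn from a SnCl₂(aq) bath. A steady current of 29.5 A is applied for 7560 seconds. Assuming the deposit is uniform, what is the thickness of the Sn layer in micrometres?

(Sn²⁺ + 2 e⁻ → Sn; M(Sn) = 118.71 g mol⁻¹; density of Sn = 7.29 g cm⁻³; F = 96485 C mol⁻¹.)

Q = I·t = 29.50 × 7560.0 = 223000 C; n(e⁻) = 2.311 mol.
n(Sn) = n(e⁻)/2 = 1.156 mol, so m = 1.156 × 118.71 = 137.2 g.
Volume = m/ρ = 137.2 / 7.29 = 18.82 cm³.
Thickness = V/A = 18.82 / 431 = 0.0437 cm = 437 μm.

437 μm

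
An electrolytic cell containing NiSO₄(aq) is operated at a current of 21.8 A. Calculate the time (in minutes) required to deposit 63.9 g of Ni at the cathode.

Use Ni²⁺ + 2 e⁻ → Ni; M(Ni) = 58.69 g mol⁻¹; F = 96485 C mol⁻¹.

n(Ni) = m/M = 63.9 / 58.69 = 1.089 mol.
Each Ni atom requires 2 electrons, so n(e⁻) = 2 × 1.089 = 2.178 mol.
Q = n(e⁻)·F = 2.178 × 96485 = 210100 C.
t = Q/I = 210100 / 21.80 A = 9638 s = 161 min.

161 min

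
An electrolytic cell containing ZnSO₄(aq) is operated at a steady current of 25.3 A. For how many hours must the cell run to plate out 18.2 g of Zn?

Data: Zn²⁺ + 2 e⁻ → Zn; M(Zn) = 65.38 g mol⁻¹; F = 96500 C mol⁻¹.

n(Zn) = m/M = 18.2 / 65.38 = 0.2784 mol.
Each Zn atom requires 2 electrons, so n(e⁻) = 2 × 0.2784 = 0.5567 mol.
Q = n(e⁻)·F = 0.5567 × 96500 = 53730 C.
t = Q/I = 53730 / 25.30 A = 2124 s = 0.590 h.

0.590 h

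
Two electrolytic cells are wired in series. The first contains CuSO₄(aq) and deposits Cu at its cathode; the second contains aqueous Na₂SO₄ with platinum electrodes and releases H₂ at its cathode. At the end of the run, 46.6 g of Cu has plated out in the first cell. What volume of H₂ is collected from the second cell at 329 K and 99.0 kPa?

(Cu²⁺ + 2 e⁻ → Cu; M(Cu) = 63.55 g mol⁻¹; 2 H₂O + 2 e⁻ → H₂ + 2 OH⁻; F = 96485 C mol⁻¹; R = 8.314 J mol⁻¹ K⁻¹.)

20.3 L

n(Cu) = 46.6 / 63.55 = 0.7333 mol, so n(e⁻) = 2 × 0.7333 = 1.467 mol.
The cells are in series, so the same 1.467 mol of electrons passes through the second cell.
2 H₂O + 2 e⁻ → H₂ + 2 OH⁻ — 2 mol e⁻ per mol H₂, so n(H₂) = 1.467/2 = 0.7333 mol.
V = nRT/P = (0.7333 × 8.314 × 329) / (99.0 × 10³) = 0.0203 m³ = 20.3 L.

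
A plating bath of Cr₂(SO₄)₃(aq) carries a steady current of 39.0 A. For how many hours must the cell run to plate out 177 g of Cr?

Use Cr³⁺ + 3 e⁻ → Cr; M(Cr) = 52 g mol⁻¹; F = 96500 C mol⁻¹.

n(Cr) = m/M = 177 / 52 = 3.404 mol.
Each Cr atom requires 3 electrons, so n(e⁻) = 3 × 3.404 = 10.21 mol.
Q = n(e⁻)·F = 10.21 × 96500 = 985400 C.
t = Q/I = 985400 / 39.00 A = 25270 s = 7.02 h.

7.02 h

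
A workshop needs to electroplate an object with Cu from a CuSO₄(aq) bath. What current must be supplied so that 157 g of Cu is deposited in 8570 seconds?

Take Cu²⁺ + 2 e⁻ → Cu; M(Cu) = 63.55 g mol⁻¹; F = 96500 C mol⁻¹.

55.6 A

n(Cu) = 157 / 63.55 = 2.470 mol.
n(e⁻) = 2 × 2.470 = 4.941 mol.
Q = n(e⁻)·F = 4.941 × 96500 = 476800 C.
I = Q/t = 476800 / 8570.0 s = 55.6 A.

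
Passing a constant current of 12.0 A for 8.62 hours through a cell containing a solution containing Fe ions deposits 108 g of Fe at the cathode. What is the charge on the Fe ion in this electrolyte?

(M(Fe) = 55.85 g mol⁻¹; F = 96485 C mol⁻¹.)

+2

Q = I·t = 12.00 A × 31032 s = 372400 C, so n(e⁻) = 372400/96485 = 3.860 mol.
n(Fe) deposited = 108 / 55.85 = 1.934 mol.
Electrons per atom = n(e⁻)/n(Fe) = 3.860 / 1.934 = 2.00 ≈ 2, so the ion is Fe²⁺.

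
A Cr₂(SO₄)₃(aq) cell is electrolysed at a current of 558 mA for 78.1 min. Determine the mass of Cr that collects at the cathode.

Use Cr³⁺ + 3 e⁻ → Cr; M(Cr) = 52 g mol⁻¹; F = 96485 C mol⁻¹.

0.470 g

Q = I·t = 0.5580 A × 4686.0 s = 2615 C.
n(e⁻) = Q/F = 2615 / 96485 = 0.02710 mol.
Cr³⁺ + 3 e⁻ → Cr, so n(Cr) = n(e⁻)/3 = 0.009033 mol.
m = n·M = 0.009033 × 52 = 0.470 g.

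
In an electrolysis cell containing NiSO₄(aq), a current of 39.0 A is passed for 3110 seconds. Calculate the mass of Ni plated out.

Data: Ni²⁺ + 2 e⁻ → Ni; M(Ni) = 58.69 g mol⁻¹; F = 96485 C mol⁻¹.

Q = I·t = 39.00 A × 3110.0 s = 121300 C.
n(e⁻) = Q/F = 121300 / 96485 = 1.257 mol.
Ni²⁺ + 2 e⁻ → Ni, so n(Ni) = n(e⁻)/2 = 0.6285 mol.
m = n·M = 0.6285 × 58.69 = 36.9 g.

36.9 g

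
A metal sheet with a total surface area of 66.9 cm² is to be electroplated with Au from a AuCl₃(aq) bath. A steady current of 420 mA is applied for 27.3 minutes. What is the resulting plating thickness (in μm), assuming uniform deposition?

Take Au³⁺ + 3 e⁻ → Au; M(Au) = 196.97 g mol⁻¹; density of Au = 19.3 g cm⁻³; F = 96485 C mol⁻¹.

Q = I·t = 0.4200 × 1638.0 = 688.0 C; n(e⁻) = 0.007130 mol.
n(Au) = n(e⁻)/3 = 0.002377 mol, so m = 0.002377 × 196.97 = 0.4681 g.
Volume = m/ρ = 0.4681 / 19.3 = 0.02426 cm³.
Thickness = V/A = 0.02426 / 66.9 = 3.63 × 10⁻⁴ cm = 3.63 μm.

3.63 μm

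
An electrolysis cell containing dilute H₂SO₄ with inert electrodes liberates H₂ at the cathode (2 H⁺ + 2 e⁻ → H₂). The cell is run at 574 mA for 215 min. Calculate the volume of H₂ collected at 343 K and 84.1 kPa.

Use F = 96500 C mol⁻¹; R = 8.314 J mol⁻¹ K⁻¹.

Q = I·t = 0.5740 A × 12900 s = 7405 C.
n(e⁻) = Q/F = 7405 / 96500 = 0.07673 mol.
2 electrons are transferred per H₂ molecule, so n(H₂) = 0.07673 / 2 = 0.03837 mol.
V = nRT/P = (0.03837 × 8.314 × 343) / (84.1 × 10³ Pa) = 0.00130 m³ = 1.30 L.

1.30 L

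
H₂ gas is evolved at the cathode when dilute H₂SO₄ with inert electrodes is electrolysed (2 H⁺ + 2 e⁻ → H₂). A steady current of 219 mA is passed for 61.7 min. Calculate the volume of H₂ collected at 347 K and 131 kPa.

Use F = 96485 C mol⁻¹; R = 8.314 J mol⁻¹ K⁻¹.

Q = I·t = 0.2190 A × 3702.0 s = 810.7 C.
n(e⁻) = Q/F = 810.7 / 96485 = 0.008403 mol.
2 electrons are transferred per H₂ molecule, so n(H₂) = 0.008403 / 2 = 0.004201 mol.
V = nRT/P = (0.004201 × 8.314 × 347) / (131 × 10³ Pa) = 9.25 × 10⁻⁵ m³ = 0.0925 L.

0.0925 L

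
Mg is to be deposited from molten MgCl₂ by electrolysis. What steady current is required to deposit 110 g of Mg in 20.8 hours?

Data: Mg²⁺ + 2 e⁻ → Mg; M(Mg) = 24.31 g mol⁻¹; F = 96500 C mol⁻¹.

11.7 A

n(Mg) = 110 / 24.31 = 4.525 mol.
n(e⁻) = 2 × 4.525 = 9.050 mol.
Q = n(e⁻)·F = 9.050 × 96500 = 873300 C.
I = Q/t = 873300 / 74880 s = 11.7 A.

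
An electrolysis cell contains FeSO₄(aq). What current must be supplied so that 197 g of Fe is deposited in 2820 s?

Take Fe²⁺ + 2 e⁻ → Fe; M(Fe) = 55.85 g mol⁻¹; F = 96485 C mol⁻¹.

241 A

n(Fe) = 197 / 55.85 = 3.527 mol.
n(e⁻) = 2 × 3.527 = 7.055 mol.
Q = n(e⁻)·F = 7.055 × 96485 = 680700 C.
I = Q/t = 680700 / 2820.0 s = 241 A.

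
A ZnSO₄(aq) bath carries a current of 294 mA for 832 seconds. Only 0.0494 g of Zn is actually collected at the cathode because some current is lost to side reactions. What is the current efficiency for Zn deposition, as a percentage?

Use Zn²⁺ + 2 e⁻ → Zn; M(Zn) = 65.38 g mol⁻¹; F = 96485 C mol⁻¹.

59.6 %

Q = I·t = 0.2940 × 832.00 = 244.6 C; n(e⁻) = 244.6/96485 = 0.002535 mol.
Theoretical n(Zn) = n(e⁻)/2 = 0.001268 mol, i.e. m_theo = 0.001268 × 65.38 = 0.08288 g.
Efficiency = m_actual / m_theo = 0.0494 / 0.08288 = 59.6 %.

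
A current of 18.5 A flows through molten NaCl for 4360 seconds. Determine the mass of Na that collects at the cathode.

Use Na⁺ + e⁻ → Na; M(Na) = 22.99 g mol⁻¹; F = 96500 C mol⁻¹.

19.2 g

Q = I·t = 18.50 A × 4360.0 s = 80660 C.
n(e⁻) = Q/F = 80660 / 96500 = 0.8359 mol.
Na⁺ + e⁻ → Na, so n(Na) = n(e⁻)/1 = 0.8359 mol.
m = n·M = 0.8359 × 22.99 = 19.2 g.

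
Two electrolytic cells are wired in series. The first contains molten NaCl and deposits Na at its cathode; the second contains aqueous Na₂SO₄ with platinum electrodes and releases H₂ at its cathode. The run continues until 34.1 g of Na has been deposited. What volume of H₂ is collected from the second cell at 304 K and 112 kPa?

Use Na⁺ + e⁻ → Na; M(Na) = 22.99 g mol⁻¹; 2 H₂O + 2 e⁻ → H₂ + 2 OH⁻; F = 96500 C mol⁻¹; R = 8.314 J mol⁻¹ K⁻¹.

16.7 L

n(Na) = 34.1 / 22.99 = 1.483 mol, so n(e⁻) = 1 × 1.483 = 1.483 mol.
The cells are in series, so the same 1.483 mol of electrons passes through the second cell.
2 H₂O + 2 e⁻ → H₂ + 2 OH⁻ — 2 mol e⁻ per mol H₂, so n(H₂) = 1.483/2 = 0.7416 mol.
V = nRT/P = (0.7416 × 8.314 × 304) / (112 × 10³) = 0.0167 m³ = 16.7 L.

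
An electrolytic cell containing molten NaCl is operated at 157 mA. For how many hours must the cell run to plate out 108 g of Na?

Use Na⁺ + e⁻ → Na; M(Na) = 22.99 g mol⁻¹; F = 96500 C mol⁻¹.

802 h

n(Na) = m/M = 108 / 22.99 = 4.698 mol.
Each Na atom requires 1 electron, so n(e⁻) = 1 × 4.698 = 4.698 mol.
Q = n(e⁻)·F = 4.698 × 96500 = 453300 C.
t = Q/I = 453300 / 0.1570 A = 2887000 s = 802 h.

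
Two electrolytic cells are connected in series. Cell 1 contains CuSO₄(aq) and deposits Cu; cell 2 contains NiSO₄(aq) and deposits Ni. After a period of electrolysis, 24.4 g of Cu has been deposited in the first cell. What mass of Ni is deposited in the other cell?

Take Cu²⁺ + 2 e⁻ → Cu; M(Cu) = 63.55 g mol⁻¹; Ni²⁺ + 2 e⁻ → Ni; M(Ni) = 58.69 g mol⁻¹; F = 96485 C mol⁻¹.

22.5 g

n(Cu) = 24.4 / 63.55 = 0.3839 mol.
Since Cu²⁺ + 2 e⁻ → Cu, n(e⁻) passed = 2 × 0.3839 = 0.7679 mol.
Cells in series carry the same charge, so the same 0.7679 mol of electrons passes through cell 2.
Ni²⁺ + 2 e⁻ → Ni, so n(Ni) = 0.7679 / 2 = 0.3839 mol.
m(Ni) = 0.3839 × 58.69 = 22.5 g.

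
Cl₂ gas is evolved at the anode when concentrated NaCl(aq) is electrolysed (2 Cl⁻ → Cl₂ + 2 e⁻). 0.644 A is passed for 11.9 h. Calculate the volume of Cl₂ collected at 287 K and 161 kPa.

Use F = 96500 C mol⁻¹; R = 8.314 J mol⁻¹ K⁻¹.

Q = I·t = 0.6440 A × 42840 s = 27590 C.
n(e⁻) = Q/F = 27590 / 96500 = 0.2859 mol.
2 electrons are transferred per Cl₂ molecule, so n(Cl₂) = 0.2859 / 2 = 0.1429 mol.
V = nRT/P = (0.1429 × 8.314 × 287) / (161 × 10³ Pa) = 0.00212 m³ = 2.12 L.

2.12 L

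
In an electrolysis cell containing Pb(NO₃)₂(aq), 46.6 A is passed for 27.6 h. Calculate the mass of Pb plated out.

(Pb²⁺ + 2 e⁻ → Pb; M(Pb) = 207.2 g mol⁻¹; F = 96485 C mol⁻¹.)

4970 g

Q = I·t = 46.60 A × 99360 s = 4630000 C.
n(e⁻) = Q/F = 4630000 / 96485 = 47.99 mol.
Pb²⁺ + 2 e⁻ → Pb, so n(Pb) = n(e⁻)/2 = 23.99 mol.
m = n·M = 23.99 × 207.2 = 4970 g.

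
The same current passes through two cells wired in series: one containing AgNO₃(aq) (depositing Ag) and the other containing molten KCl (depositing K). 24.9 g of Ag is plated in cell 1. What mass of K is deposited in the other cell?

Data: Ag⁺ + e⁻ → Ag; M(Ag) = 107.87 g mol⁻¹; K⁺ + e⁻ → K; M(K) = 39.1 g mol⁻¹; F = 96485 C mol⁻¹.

9.03 g

n(Ag) = 24.9 / 107.87 = 0.2308 mol.
Since Ag⁺ + e⁻ → Ag, n(e⁻) passed = 1 × 0.2308 = 0.2308 mol.
Cells in series carry the same charge, so the same 0.2308 mol of electrons passes through cell 2.
K⁺ + e⁻ → K, so n(K) = 0.2308 / 1 = 0.2308 mol.
m(K) = 0.2308 × 39.1 = 9.03 g.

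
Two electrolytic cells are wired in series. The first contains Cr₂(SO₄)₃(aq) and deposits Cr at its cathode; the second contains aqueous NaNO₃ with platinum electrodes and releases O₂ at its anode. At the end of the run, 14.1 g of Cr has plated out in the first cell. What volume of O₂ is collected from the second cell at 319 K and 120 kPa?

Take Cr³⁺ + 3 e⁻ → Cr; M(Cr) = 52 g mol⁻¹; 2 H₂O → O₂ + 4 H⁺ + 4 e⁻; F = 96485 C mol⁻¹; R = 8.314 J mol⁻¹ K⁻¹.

n(Cr) = 14.1 / 52 = 0.2712 mol, so n(e⁻) = 3 × 0.2712 = 0.8135 mol.
The cells are in series, so the same 0.8135 mol of electrons passes through the second cell.
2 H₂O → O₂ + 4 H⁺ + 4 e⁻ — 4 mol e⁻ per mol O₂, so n(O₂) = 0.8135/4 = 0.2034 mol.
V = nRT/P = (0.2034 × 8.314 × 319) / (120 × 10³) = 0.00449 m³ = 4.49 L.

4.49 L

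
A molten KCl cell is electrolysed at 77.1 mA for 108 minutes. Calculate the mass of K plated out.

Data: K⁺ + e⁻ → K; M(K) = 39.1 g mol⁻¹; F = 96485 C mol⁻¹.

0.202 g

Q = I·t = 0.07710 A × 6480.0 s = 499.6 C.
n(e⁻) = Q/F = 499.6 / 96485 = 0.005178 mol.
K⁺ + e⁻ → K, so n(K) = n(e⁻)/1 = 0.005178 mol.
m = n·M = 0.005178 × 39.1 = 0.202 g.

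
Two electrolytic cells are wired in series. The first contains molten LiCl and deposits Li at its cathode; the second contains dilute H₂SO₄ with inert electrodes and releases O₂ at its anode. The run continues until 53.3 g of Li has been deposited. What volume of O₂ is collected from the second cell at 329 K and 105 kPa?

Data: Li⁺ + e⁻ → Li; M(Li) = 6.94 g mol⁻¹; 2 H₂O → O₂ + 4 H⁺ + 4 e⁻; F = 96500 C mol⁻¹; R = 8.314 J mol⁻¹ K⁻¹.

n(Li) = 53.3 / 6.94 = 7.680 mol, so n(e⁻) = 1 × 7.680 = 7.680 mol.
The cells are in series, so the same 7.680 mol of electrons passes through the second cell.
2 H₂O → O₂ + 4 H⁺ + 4 e⁻ — 4 mol e⁻ per mol O₂, so n(O₂) = 7.680/4 = 1.920 mol.
V = nRT/P = (1.920 × 8.314 × 329) / (105 × 10³) = 0.0500 m³ = 50.0 L.

50.0 L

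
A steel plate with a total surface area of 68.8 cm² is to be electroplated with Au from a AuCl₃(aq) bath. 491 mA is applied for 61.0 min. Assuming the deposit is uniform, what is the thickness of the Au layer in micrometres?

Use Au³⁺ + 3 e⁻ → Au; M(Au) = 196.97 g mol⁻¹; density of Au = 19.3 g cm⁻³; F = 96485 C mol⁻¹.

9.21 μm

Q = I·t = 0.4910 × 3660.0 = 1797 C; n(e⁻) = 0.01863 mol.
n(Au) = n(e⁻)/3 = 0.006208 mol, so m = 0.006208 × 196.97 = 1.223 g.
Volume = m/ρ = 1.223 / 19.3 = 0.06336 cm³.
Thickness = V/A = 0.06336 / 68.8 = 9.21 × 10⁻⁴ cm = 9.21 μm.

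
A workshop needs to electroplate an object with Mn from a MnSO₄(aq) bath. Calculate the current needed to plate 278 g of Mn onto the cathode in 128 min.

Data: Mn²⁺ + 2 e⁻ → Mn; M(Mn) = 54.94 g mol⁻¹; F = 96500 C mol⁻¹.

n(Mn) = 278 / 54.94 = 5.060 mol.
n(e⁻) = 2 × 5.060 = 10.12 mol.
Q = n(e⁻)·F = 10.12 × 96500 = 976600 C.
I = Q/t = 976600 / 7680.0 s = 127 A.

127 A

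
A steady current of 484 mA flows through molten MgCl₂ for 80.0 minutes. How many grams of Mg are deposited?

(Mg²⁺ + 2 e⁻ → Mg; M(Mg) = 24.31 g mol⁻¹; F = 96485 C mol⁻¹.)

Q = I·t = 0.4840 A × 4800.0 s = 2323 C.
n(e⁻) = Q/F = 2323 / 96485 = 0.02408 mol.
Mg²⁺ + 2 e⁻ → Mg, so n(Mg) = n(e⁻)/2 = 0.01204 mol.
m = n·M = 0.01204 × 24.31 = 0.293 g.

0.293 g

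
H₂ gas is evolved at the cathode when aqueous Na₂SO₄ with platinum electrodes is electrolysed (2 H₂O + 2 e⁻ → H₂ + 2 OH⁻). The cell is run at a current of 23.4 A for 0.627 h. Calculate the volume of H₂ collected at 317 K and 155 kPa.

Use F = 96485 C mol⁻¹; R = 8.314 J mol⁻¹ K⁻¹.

Q = I·t = 23.40 A × 2257.2 s = 52820 C.
n(e⁻) = Q/F = 52820 / 96485 = 0.5474 mol.
2 electrons are transferred per H₂ molecule, so n(H₂) = 0.5474 / 2 = 0.2737 mol.
V = nRT/P = (0.2737 × 8.314 × 317) / (155 × 10³ Pa) = 0.00465 m³ = 4.65 L.

4.65 L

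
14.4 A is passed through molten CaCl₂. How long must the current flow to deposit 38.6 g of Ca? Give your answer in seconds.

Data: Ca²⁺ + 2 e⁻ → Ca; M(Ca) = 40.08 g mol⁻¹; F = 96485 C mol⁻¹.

12900 s

n(Ca) = m/M = 38.6 / 40.08 = 0.9631 mol.
Each Ca atom requires 2 electrons, so n(e⁻) = 2 × 0.9631 = 1.926 mol.
Q = n(e⁻)·F = 1.926 × 96485 = 185800 C.
t = Q/I = 185800 / 14.40 A = 12910 s.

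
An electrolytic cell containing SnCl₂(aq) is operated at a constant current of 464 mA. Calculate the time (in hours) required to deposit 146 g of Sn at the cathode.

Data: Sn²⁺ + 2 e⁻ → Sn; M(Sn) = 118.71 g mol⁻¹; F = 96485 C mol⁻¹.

n(Sn) = m/M = 146 / 118.71 = 1.230 mol.
Each Sn atom requires 2 electrons, so n(e⁻) = 2 × 1.230 = 2.460 mol.
Q = n(e⁻)·F = 2.460 × 96485 = 237300 C.
t = Q/I = 237300 / 0.4640 A = 511500 s = 142 h.

142 h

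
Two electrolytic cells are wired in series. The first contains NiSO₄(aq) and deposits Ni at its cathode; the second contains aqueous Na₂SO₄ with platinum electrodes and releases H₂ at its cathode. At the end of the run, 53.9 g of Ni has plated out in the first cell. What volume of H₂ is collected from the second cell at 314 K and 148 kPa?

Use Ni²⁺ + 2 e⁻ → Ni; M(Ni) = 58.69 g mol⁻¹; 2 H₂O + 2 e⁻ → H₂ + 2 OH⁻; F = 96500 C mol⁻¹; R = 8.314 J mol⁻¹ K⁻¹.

16.2 L

n(Ni) = 53.9 / 58.69 = 0.9184 mol, so n(e⁻) = 2 × 0.9184 = 1.837 mol.
The cells are in series, so the same 1.837 mol of electrons passes through the second cell.
2 H₂O + 2 e⁻ → H₂ + 2 OH⁻ — 2 mol e⁻ per mol H₂, so n(H₂) = 1.837/2 = 0.9184 mol.
V = nRT/P = (0.9184 × 8.314 × 314) / (148 × 10³) = 0.0162 m³ = 16.2 L.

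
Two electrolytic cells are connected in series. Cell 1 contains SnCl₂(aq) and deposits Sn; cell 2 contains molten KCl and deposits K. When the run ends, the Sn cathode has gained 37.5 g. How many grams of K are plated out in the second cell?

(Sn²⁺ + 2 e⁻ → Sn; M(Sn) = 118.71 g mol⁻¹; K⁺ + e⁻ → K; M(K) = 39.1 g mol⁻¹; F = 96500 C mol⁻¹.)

24.7 g

n(Sn) = 37.5 / 118.71 = 0.3159 mol.
Since Sn²⁺ + 2 e⁻ → Sn, n(e⁻) passed = 2 × 0.3159 = 0.6318 mol.
Cells in series carry the same charge, so the same 0.6318 mol of electrons passes through cell 2.
K⁺ + e⁻ → K, so n(K) = 0.6318 / 1 = 0.6318 mol.
m(K) = 0.6318 × 39.1 = 24.7 g.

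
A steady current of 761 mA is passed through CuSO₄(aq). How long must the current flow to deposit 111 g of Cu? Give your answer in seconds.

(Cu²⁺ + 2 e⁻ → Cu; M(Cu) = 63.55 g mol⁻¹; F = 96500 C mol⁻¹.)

n(Cu) = m/M = 111 / 63.55 = 1.747 mol.
Each Cu atom requires 2 electrons, so n(e⁻) = 2 × 1.747 = 3.493 mol.
Q = n(e⁻)·F = 3.493 × 96500 = 337100 C.
t = Q/I = 337100 / 0.7610 A = 443000 s.

4.43 × 10⁵ s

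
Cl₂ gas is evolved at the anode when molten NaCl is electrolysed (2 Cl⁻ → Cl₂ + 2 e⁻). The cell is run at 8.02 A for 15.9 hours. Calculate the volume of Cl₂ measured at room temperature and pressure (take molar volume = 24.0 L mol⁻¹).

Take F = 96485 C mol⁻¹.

Q = I·t = 8.020 A × 57240 s = 459100 C.
n(e⁻) = Q/F = 459100 / 96485 = 4.758 mol.
2 electrons are transferred per Cl₂ molecule, so n(Cl₂) = 4.758 / 2 = 2.379 mol.
V = n × V_m = 2.379 × 24.0 = 57.1 L.

57.1 L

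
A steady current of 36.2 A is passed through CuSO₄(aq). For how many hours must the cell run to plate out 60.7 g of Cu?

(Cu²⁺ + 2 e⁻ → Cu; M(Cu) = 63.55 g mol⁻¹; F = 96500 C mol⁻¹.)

1.41 h

n(Cu) = m/M = 60.7 / 63.55 = 0.9552 mol.
Each Cu atom requires 2 electrons, so n(e⁻) = 2 × 0.9552 = 1.910 mol.
Q = n(e⁻)·F = 1.910 × 96500 = 184300 C.
t = Q/I = 184300 / 36.20 A = 5092 s = 1.41 h.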